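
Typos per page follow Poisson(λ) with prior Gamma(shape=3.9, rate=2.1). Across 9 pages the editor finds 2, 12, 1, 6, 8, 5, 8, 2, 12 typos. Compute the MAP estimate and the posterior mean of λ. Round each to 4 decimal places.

Σ counts = 56. Posterior: Gamma(shape = 3.9+56 = 59.9, rate = 2.1+9 = 11.1).
Mode = (α−1)/β = 58.9/11.1 = 5.3063.
Mean = α/β = 59.9/11.1 = 5.3964.
Right-skewed posterior ⇒ mode < mean.

λ_MAP = 5.3063, E[λ|data] = 5.3964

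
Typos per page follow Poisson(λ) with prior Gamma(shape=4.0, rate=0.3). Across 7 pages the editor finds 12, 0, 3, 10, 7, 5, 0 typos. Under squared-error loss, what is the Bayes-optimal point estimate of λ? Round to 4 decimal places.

5.6164

Σ counts = 37. Posterior: Gamma(shape = 4.0+37 = 41.0, rate = 0.3+7 = 7.3).
Mode = (α−1)/β = 40.0/7.3 = 5.4795.
Mean = α/β = 41.0/7.3 = 5.6164.
Squared-error loss ⇒ the optimal estimator is the posterior mean.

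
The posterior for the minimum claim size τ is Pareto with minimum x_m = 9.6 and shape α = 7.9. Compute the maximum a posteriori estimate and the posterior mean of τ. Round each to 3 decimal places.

The Pareto density is strictly decreasing on [x_m, ∞), so the mode is x_m = 9.600.
Mean = α·x_m/(α−1) = 7.9·9.6/6.9 = 10.991.

MAP = 9.600; posterior mean = 10.991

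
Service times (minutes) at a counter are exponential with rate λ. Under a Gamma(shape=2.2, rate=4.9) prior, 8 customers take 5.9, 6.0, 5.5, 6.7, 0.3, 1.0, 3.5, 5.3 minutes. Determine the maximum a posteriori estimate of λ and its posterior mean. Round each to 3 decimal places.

maximum a posteriori estimate = 0.235, posterior mean = 0.261

Σ times = 34.2. Posterior: Gamma(shape = 2.2+8 = 10.2, rate = 4.9+34.2 = 39.1).
Mode = (α−1)/β = 9.2/39.1 = 0.235.
Mean = α/β = 10.2/39.1 = 0.261.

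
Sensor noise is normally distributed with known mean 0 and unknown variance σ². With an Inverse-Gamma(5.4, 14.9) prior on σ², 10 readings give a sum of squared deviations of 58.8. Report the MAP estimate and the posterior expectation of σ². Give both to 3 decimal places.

Posterior: Inverse-Gamma(shape = 5.4+10/2 = 10.4, scale = 14.9+58.8/2 = 44.3).
Mode = β/(α+1) = 44.3/11.4 = 3.886.
Mean = β/(α−1) = 44.3/9.4 = 4.713.
Right-skewed posterior ⇒ mode < mean.

MAP estimate = 3.886, posterior expectation = 4.713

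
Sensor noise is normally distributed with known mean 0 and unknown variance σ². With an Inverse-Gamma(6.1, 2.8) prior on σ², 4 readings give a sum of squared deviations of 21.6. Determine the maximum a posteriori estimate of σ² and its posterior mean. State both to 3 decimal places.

σ²_MAP = 1.495, E[σ²|data] = 1.915

Posterior: Inverse-Gamma(shape = 6.1+4/2 = 8.1, scale = 2.8+21.6/2 = 13.6).
Mode = β/(α+1) = 13.6/9.1 = 1.495.
Mean = β/(α−1) = 13.6/7.1 = 1.915.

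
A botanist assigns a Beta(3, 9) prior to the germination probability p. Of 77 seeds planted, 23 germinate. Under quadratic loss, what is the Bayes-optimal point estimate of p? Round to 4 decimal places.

Posterior: Beta(3+23, 9+54) = Beta(26, 63).
Mode = (26−1)/(26+63−2) = 25/87 = 0.2874.
Mean = 26/(26+63) = 26/89 = 0.2921.
Quadratic loss ⇒ the optimal estimator is the posterior mean.

0.2921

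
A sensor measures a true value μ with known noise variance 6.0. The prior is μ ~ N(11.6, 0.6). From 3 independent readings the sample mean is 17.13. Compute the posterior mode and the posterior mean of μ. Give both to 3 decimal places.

Posterior for μ is Normal. Precision-weighted mean: (1/0.6·11.6 + 3/6.0·17.13) / (1/0.6 + 3/6.0) = 12.876.
A Normal posterior is symmetric, so mode = mean.

MAP: 12.876. Posterior mean: 12.876.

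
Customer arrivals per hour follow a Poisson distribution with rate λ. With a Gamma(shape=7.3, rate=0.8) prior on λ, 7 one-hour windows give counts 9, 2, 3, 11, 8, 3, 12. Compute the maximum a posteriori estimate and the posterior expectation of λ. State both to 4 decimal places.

Σ counts = 48. Posterior: Gamma(shape = 7.3+48 = 55.3, rate = 0.8+7 = 7.8).
Mode = (α−1)/β = 54.3/7.8 = 6.9615.
Mean = α/β = 55.3/7.8 = 7.0897.
The posterior is right-skewed, so the mean exceeds the mode.

MAP: 6.9615. Posterior mean: 7.0897.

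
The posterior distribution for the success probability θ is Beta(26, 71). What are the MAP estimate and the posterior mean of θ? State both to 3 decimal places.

Mode = (26−1)/(26+71−2) = 25/95 = 0.263.
Mean = 26/(26+71) = 26/97 = 0.268.
The posterior is right-skewed, so the mean exceeds the mode.

MAP estimate = 0.263, posterior mean = 0.268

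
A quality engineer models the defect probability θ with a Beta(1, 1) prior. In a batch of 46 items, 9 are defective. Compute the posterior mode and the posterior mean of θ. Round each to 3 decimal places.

MAP: 0.196. Posterior mean: 0.208.

Posterior: Beta(1+9, 1+37) = Beta(10, 38).
Mode = (10−1)/(10+38−2) = 9/46 = 0.196.
With a flat prior the MAP equals the MLE, 9/46.
Mean = 10/(10+38) = 10/48 = 0.208.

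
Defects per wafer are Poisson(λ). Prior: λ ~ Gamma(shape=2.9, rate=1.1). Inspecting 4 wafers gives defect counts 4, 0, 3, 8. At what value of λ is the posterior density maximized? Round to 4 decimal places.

Σ counts = 15. Posterior: Gamma(shape = 2.9+15 = 17.9, rate = 1.1+4 = 5.1).
Mode = (α−1)/β = 16.9/5.1 = 3.3137.
Mean = α/β = 17.9/5.1 = 3.5098.
This is the posterior mode — the MAP estimate.

3.3137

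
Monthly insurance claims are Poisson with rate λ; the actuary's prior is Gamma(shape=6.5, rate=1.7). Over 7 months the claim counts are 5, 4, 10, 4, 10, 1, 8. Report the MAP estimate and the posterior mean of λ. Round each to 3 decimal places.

Σ counts = 42. Posterior: Gamma(shape = 6.5+42 = 48.5, rate = 1.7+7 = 8.7).
Mode = (α−1)/β = 47.5/8.7 = 5.460.
Mean = α/β = 48.5/8.7 = 5.575.
The mean is pulled above the mode by the posterior's right skew.

MAP: 5.460. Posterior mean: 5.575.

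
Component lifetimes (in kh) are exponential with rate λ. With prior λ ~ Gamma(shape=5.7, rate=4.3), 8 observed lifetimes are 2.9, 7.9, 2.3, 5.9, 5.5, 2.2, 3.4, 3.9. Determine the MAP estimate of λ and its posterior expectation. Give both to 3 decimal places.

Σ times = 34.0. Posterior: Gamma(shape = 5.7+8 = 13.7, rate = 4.3+34.0 = 38.3).
Mode = (α−1)/β = 12.7/38.3 = 0.332.
Mean = α/β = 13.7/38.3 = 0.358.

MAP: 0.332. Posterior mean: 0.358.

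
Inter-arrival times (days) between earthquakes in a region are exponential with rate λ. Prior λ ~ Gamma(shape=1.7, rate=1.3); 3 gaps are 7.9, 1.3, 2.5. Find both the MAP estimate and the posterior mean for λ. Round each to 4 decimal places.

Σ times = 11.7. Posterior: Gamma(shape = 1.7+3 = 4.7, rate = 1.3+11.7 = 13.0).
Mode = (α−1)/β = 3.7/13.0 = 0.2846.
Mean = α/β = 4.7/13.0 = 0.3615.

MAP = 0.2846, posterior mean = 0.3615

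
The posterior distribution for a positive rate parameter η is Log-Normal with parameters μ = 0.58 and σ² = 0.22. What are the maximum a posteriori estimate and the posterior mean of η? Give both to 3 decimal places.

Mode = exp(μ − σ²) = exp(0.36) = 1.433.
Mean = exp(μ + σ²/2) = exp(0.690) = 1.994.

MAP = 1.433; posterior mean = 1.994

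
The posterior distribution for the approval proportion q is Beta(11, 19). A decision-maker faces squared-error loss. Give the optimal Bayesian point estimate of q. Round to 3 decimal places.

Mode = (11−1)/(11+19−2) = 10/28 = 0.357.
Mean = 11/(11+19) = 11/30 = 0.367.
Squared-error loss ⇒ the optimal estimator is the posterior mean.

0.367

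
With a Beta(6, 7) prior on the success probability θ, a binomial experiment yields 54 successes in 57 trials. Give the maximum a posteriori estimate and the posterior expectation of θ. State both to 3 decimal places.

Posterior: Beta(6+54, 7+3) = Beta(60, 10).
Mode = (60−1)/(60+10−2) = 59/68 = 0.868.
Mean = 60/(60+10) = 60/70 = 0.857.
The posterior is left-skewed, so the mode exceeds the mean.

MAP: 0.868. Posterior mean: 0.857.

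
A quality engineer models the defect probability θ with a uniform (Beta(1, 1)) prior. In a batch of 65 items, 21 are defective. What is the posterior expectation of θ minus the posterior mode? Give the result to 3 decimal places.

0.005

Posterior: Beta(1+21, 1+44) = Beta(22, 45).
Mode = (22−1)/(22+45−2) = 21/65 = 0.323.
With a flat prior the MAP equals the MLE, 21/65.
Mean = 22/(22+45) = 22/67 = 0.328.
Difference = 0.328 − 0.323 = 0.005.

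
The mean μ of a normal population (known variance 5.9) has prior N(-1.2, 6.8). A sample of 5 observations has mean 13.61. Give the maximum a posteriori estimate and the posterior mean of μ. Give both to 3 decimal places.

MAP = 11.420; posterior mean = 11.420

Posterior for μ is Normal. Precision-weighted mean: (1/6.8·-1.2 + 5/5.9·13.61) / (1/6.8 + 5/5.9) = 11.420.
A Normal posterior is symmetric, so mode = mean.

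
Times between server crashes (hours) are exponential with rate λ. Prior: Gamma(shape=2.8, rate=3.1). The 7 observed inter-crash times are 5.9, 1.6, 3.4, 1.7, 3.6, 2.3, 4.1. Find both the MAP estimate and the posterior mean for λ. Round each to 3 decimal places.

Σ times = 22.6. Posterior: Gamma(shape = 2.8+7 = 9.8, rate = 3.1+22.6 = 25.7).
Mode = (α−1)/β = 8.8/25.7 = 0.342.
Mean = α/β = 9.8/25.7 = 0.381.
Right-skewed posterior ⇒ mode < mean.

MAP = 0.342, posterior mean = 0.381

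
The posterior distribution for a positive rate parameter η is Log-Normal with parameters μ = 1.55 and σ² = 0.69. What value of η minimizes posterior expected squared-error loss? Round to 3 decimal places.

Mode = exp(μ − σ²) = exp(0.86) = 2.363.
Mean = exp(μ + σ²/2) = exp(1.895) = 6.653.
Squared-error loss ⇒ the optimal estimator is the posterior mean.

6.653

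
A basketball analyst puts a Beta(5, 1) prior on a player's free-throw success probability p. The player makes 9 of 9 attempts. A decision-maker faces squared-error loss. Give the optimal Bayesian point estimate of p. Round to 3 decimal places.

0.933

Posterior: Beta(5+9, 1+0) = Beta(14, 1).
Since β = 1 ≤ 1 and α > 1, the Beta density is monotone increasing on [0,1]; the mode is at 1.
Mean = 14/(14+1) = 0.933.
Squared-error loss ⇒ the optimal estimator is the posterior mean.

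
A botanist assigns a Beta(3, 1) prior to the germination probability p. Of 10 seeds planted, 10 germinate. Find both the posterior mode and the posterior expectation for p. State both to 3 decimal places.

MAP = 1.000, posterior mean = 0.929

Posterior: Beta(3+10, 1+0) = Beta(13, 1).
Since β = 1 ≤ 1 and α > 1, the Beta density is monotone increasing on [0,1]; the mode is at 1.
Mean = 13/(13+1) = 0.929.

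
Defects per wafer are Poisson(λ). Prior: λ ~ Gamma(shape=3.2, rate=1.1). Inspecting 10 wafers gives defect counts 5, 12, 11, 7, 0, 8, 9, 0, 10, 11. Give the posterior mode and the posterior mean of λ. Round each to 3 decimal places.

MAP = 6.775, posterior mean = 6.865

Σ counts = 73. Posterior: Gamma(shape = 3.2+73 = 76.2, rate = 1.1+10 = 11.1).
Mode = (α−1)/β = 75.2/11.1 = 6.775.
Mean = α/β = 76.2/11.1 = 6.865.
Right-skewed posterior ⇒ mode < mean.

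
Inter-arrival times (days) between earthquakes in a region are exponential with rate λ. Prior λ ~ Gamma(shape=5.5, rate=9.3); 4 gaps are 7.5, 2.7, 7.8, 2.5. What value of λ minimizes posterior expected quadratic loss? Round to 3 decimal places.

Σ times = 20.5. Posterior: Gamma(shape = 5.5+4 = 9.5, rate = 9.3+20.5 = 29.8).
Mode = (α−1)/β = 8.5/29.8 = 0.285.
Mean = α/β = 9.5/29.8 = 0.319.
Quadratic loss ⇒ the optimal estimator is the posterior mean.

0.319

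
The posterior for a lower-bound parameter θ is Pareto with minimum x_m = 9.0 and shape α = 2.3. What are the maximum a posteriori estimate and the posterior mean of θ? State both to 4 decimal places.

MAP = 9.0000, posterior mean = 15.9231

The Pareto density is strictly decreasing on [x_m, ∞), so the mode is x_m = 9.0000.
Mean = α·x_m/(α−1) = 2.3·9.0/1.3 = 15.9231.
The mean is pulled above the mode by the posterior's right skew.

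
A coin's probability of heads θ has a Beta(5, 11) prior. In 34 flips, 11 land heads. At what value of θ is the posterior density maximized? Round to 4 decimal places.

Posterior: Beta(5+11, 11+23) = Beta(16, 34).
Mode = (16−1)/(16+34−2) = 15/48 = 0.3125.
Mean = 16/(16+34) = 16/50 = 0.3200.
This is the posterior mode — the MAP estimate.

0.3125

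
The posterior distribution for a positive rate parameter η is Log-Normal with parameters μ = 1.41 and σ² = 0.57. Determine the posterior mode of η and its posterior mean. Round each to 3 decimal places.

MAP = 2.316; posterior mean = 5.447

Mode = exp(μ − σ²) = exp(0.84) = 2.316.
Mean = exp(μ + σ²/2) = exp(1.695) = 5.447.
Right-skewed posterior ⇒ mode < mean.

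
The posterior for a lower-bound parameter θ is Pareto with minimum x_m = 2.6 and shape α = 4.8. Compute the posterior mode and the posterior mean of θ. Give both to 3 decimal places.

MAP = 2.600; posterior mean = 3.284

The Pareto density is strictly decreasing on [x_m, ∞), so the mode is x_m = 2.600.
Mean = α·x_m/(α−1) = 4.8·2.6/3.8 = 3.284.
The mean is pulled above the mode by the posterior's right skew.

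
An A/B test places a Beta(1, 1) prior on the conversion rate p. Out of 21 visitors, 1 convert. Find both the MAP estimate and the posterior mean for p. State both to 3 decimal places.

Posterior: Beta(1+1, 1+20) = Beta(2, 21).
Mode = (2−1)/(2+21−2) = 1/21 = 0.048.
With a flat prior the MAP equals the MLE, 1/21.
Mean = 2/(2+21) = 2/23 = 0.087.
The mean is pulled above the mode by the posterior's right skew.

p_MAP = 0.048, E[p|data] = 0.087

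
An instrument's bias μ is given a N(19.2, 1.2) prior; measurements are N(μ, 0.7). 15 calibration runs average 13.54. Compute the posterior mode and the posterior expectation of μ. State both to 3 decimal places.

μ_MAP = 13.752, E[μ|data] = 13.752

Posterior for μ is Normal. Precision-weighted mean: (1/1.2·19.2 + 15/0.7·13.54) / (1/1.2 + 15/0.7) = 13.752.
A Normal posterior is symmetric, so mode = mean.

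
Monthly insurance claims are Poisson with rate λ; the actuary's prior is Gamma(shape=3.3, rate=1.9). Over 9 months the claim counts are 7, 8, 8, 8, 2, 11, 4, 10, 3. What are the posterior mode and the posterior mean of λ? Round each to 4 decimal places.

Σ counts = 61. Posterior: Gamma(shape = 3.3+61 = 64.3, rate = 1.9+9 = 10.9).
Mode = (α−1)/β = 63.3/10.9 = 5.8073.
Mean = α/β = 64.3/10.9 = 5.8991.
The posterior is right-skewed, so the mean exceeds the mode.

MAP: 5.8073. Posterior mean: 5.8991.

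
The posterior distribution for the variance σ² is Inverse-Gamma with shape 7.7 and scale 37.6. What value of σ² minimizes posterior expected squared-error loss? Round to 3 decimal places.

5.612

Mode = β/(α+1) = 37.6/8.7 = 4.322.
Mean = β/(α−1) = 37.6/6.7 = 5.612.
Squared-error loss ⇒ the optimal estimator is the posterior mean.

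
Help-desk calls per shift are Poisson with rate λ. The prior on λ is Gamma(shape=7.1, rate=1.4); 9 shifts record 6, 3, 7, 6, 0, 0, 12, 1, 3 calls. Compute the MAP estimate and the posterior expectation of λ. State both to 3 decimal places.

MAP = 4.240; posterior mean = 4.337

Σ counts = 38. Posterior: Gamma(shape = 7.1+38 = 45.1, rate = 1.4+9 = 10.4).
Mode = (α−1)/β = 44.1/10.4 = 4.240.
Mean = α/β = 45.1/10.4 = 4.337.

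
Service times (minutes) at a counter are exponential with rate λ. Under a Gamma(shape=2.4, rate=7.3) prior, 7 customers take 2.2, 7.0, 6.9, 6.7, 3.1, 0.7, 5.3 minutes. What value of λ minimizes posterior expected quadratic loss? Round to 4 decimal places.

0.2398

Σ times = 31.9. Posterior: Gamma(shape = 2.4+7 = 9.4, rate = 7.3+31.9 = 39.2).
Mode = (α−1)/β = 8.4/39.2 = 0.2143.
Mean = α/β = 9.4/39.2 = 0.2398.
Quadratic loss ⇒ the optimal estimator is the posterior mean.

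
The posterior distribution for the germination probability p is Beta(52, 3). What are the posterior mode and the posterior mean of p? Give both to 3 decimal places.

Mode = (52−1)/(52+3−2) = 51/53 = 0.962.
Mean = 52/(52+3) = 52/55 = 0.945.
Mode > mean: the posterior has a left tail.

MAP: 0.962. Posterior mean: 0.945.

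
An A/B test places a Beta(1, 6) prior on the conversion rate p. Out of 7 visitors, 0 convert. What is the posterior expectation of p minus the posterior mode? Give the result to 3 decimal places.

0.071

Posterior: Beta(1+0, 6+7) = Beta(1, 13).
Since α = 1 ≤ 1 and β > 1, the Beta density is monotone decreasing on [0,1]; the mode is at 0.
Mean = 1/(1+13) = 0.071.
Difference = 0.071 − 0.000 = 0.071.
Mean > mode: the posterior has a right tail.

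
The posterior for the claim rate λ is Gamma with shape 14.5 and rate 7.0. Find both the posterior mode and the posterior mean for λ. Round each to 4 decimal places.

MAP: 1.9286. Posterior mean: 2.0714.

Mode = (α−1)/β = 13.5/7.0 = 1.9286.
Mean = α/β = 14.5/7.0 = 2.0714.
Right-skewed posterior ⇒ mode < mean.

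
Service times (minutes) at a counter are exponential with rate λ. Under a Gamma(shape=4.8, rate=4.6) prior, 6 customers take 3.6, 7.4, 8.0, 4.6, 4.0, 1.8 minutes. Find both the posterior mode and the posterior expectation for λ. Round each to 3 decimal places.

Σ times = 29.4. Posterior: Gamma(shape = 4.8+6 = 10.8, rate = 4.6+29.4 = 34.0).
Mode = (α−1)/β = 9.8/34.0 = 0.288.
Mean = α/β = 10.8/34.0 = 0.318.

MAP: 0.288. Posterior mean: 0.318.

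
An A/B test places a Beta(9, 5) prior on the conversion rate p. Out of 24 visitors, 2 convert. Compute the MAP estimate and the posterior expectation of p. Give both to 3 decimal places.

MAP = 0.278, posterior mean = 0.289

Posterior: Beta(9+2, 5+22) = Beta(11, 27).
Mode = (11−1)/(11+27−2) = 10/36 = 0.278.
Mean = 11/(11+27) = 11/38 = 0.289.
The mean is pulled above the mode by the posterior's right skew.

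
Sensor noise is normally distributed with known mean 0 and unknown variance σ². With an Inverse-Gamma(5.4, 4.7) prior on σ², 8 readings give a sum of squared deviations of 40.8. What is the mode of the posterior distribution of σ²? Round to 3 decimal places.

2.413

Posterior: Inverse-Gamma(shape = 5.4+8/2 = 9.4, scale = 4.7+40.8/2 = 25.1).
Mode = β/(α+1) = 25.1/10.4 = 2.413.
Mean = β/(α−1) = 25.1/8.4 = 2.988.
This is the posterior mode — the MAP estimate.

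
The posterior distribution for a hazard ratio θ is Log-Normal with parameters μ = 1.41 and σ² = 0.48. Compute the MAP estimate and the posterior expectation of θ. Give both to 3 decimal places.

Mode = exp(μ − σ²) = exp(0.93) = 2.535.
Mean = exp(μ + σ²/2) = exp(1.650) = 5.207.

MAP estimate = 2.535, posterior expectation = 5.207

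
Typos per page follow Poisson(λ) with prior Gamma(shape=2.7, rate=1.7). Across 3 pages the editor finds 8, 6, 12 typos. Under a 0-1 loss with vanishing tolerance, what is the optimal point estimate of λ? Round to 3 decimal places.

5.894

Σ counts = 26. Posterior: Gamma(shape = 2.7+26 = 28.7, rate = 1.7+3 = 4.7).
Mode = (α−1)/β = 27.7/4.7 = 5.894.
Mean = α/β = 28.7/4.7 = 6.106.
This is the posterior mode — the MAP estimate.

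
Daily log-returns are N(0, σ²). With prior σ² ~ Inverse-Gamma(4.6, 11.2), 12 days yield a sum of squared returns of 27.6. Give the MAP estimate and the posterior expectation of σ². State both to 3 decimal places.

MAP estimate = 2.155, posterior expectation = 2.604

Posterior: Inverse-Gamma(shape = 4.6+12/2 = 10.6, scale = 11.2+27.6/2 = 25.0).
Mode = β/(α+1) = 25.0/11.6 = 2.155.
Mean = β/(α−1) = 25.0/9.6 = 2.604.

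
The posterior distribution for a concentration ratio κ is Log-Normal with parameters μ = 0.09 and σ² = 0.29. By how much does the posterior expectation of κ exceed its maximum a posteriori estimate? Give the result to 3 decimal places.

0.446

Mode = exp(μ − σ²) = exp(-0.20) = 0.819.
Mean = exp(μ + σ²/2) = exp(0.235) = 1.265.
Difference = 1.265 − 0.819 = 0.446.
Right-skewed posterior ⇒ mode < mean.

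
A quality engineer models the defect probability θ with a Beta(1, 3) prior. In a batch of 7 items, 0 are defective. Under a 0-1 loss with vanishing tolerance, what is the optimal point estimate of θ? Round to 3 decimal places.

0.000

Posterior: Beta(1+0, 3+7) = Beta(1, 10).
Since α = 1 ≤ 1 and β > 1, the Beta density is monotone decreasing on [0,1]; the mode is at 0.
Mean = 1/(1+10) = 0.091.
This is the posterior mode — the MAP estimate.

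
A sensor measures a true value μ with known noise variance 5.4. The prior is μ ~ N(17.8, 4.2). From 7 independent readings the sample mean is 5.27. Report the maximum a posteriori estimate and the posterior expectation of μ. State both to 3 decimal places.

MAP = 7.214, posterior mean = 7.214

Posterior for μ is Normal. Precision-weighted mean: (1/4.2·17.8 + 7/5.4·5.27) / (1/4.2 + 7/5.4) = 7.214.
A Normal posterior is symmetric, so mode = mean.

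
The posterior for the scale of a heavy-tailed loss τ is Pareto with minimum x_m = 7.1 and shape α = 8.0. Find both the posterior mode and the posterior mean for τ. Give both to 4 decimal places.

MAP = 7.1000, posterior mean = 8.1143

The Pareto density is strictly decreasing on [x_m, ∞), so the mode is x_m = 7.1000.
Mean = α·x_m/(α−1) = 8.0·7.1/7.0 = 8.1143.
The mean is pulled above the mode by the posterior's right skew.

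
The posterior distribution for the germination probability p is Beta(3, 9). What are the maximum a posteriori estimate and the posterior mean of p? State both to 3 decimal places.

Mode = (3−1)/(3+9−2) = 2/10 = 0.200.
Mean = 3/(3+9) = 3/12 = 0.250.
The mean is pulled above the mode by the posterior's right skew.

MAP = 0.200; posterior mean = 0.250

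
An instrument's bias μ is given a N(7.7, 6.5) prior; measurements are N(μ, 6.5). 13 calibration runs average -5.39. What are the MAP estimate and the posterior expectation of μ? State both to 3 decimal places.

μ_MAP = -4.455, E[μ|data] = -4.455

Posterior for μ is Normal. Precision-weighted mean: (1/6.5·7.7 + 13/6.5·-5.39) / (1/6.5 + 13/6.5) = -4.455.
A Normal posterior is symmetric, so mode = mean.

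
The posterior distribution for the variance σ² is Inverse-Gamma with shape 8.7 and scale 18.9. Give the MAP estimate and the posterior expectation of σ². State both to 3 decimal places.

MAP: 1.948. Posterior mean: 2.455.

Mode = β/(α+1) = 18.9/9.7 = 1.948.
Mean = β/(α−1) = 18.9/7.7 = 2.455.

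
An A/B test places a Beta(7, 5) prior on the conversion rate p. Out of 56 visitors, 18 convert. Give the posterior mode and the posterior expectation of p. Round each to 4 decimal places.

MAP: 0.3636. Posterior mean: 0.3676.

Posterior: Beta(7+18, 5+38) = Beta(25, 43).
Mode = (25−1)/(25+43−2) = 24/66 = 0.3636.
Mean = 25/(25+43) = 25/68 = 0.3676.
Right-skewed posterior ⇒ mode < mean.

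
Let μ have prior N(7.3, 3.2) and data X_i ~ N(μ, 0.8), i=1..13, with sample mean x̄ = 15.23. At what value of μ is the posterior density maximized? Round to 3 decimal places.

15.080

Posterior for μ is Normal. Precision-weighted mean: (1/3.2·7.3 + 13/0.8·15.23) / (1/3.2 + 13/0.8) = 15.080.
A Normal posterior is symmetric, so mode = mean.
This is the posterior mode — the MAP estimate.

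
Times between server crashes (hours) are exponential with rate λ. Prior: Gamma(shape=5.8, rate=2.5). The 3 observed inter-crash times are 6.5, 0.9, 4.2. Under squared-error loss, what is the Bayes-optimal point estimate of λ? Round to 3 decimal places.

Σ times = 11.6. Posterior: Gamma(shape = 5.8+3 = 8.8, rate = 2.5+11.6 = 14.1).
Mode = (α−1)/β = 7.8/14.1 = 0.553.
Mean = α/β = 8.8/14.1 = 0.624.
Squared-error loss ⇒ the optimal estimator is the posterior mean.

0.624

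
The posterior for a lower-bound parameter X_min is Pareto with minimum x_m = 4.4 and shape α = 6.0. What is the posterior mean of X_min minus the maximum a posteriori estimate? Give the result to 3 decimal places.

0.880

The Pareto density is strictly decreasing on [x_m, ∞), so the mode is x_m = 4.400.
Mean = α·x_m/(α−1) = 6.0·4.4/5.0 = 5.280.
Difference = 5.280 − 4.400 = 0.880.
Mean > mode: the posterior has a right tail.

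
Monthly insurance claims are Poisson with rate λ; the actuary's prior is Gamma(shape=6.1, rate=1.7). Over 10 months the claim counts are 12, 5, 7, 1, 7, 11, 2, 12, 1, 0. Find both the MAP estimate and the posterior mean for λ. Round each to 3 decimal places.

Σ counts = 58. Posterior: Gamma(shape = 6.1+58 = 64.1, rate = 1.7+10 = 11.7).
Mode = (α−1)/β = 63.1/11.7 = 5.393.
Mean = α/β = 64.1/11.7 = 5.479.

MAP = 5.393; posterior mean = 5.479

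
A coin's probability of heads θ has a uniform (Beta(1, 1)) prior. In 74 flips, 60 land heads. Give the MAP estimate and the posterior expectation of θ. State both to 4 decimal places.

Posterior: Beta(1+60, 1+14) = Beta(61, 15).
Mode = (61−1)/(61+15−2) = 60/74 = 0.8108.
With a flat prior the MAP equals the MLE, 60/74.
Mean = 61/(61+15) = 61/76 = 0.8026.
The mean is pulled below the mode by the posterior's left skew.

θ_MAP = 0.8108, E[θ|data] = 0.8026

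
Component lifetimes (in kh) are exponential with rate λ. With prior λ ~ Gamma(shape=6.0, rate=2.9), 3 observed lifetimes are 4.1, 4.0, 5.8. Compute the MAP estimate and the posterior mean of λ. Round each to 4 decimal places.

Σ times = 13.9. Posterior: Gamma(shape = 6.0+3 = 9.0, rate = 2.9+13.9 = 16.8).
Mode = (α−1)/β = 8.0/16.8 = 0.4762.
Mean = α/β = 9.0/16.8 = 0.5357.

MAP = 0.4762; posterior mean = 0.5357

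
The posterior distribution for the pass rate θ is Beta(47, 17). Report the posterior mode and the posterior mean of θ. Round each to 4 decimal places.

MAP = 0.7419; posterior mean = 0.7344

Mode = (47−1)/(47+17−2) = 46/62 = 0.7419.
Mean = 47/(47+17) = 47/64 = 0.7344.
The posterior is left-skewed, so the mode exceeds the mean.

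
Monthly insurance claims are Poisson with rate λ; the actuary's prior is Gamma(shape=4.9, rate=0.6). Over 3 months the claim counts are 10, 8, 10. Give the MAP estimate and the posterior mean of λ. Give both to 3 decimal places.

MAP estimate = 8.861, posterior mean = 9.139

Σ counts = 28. Posterior: Gamma(shape = 4.9+28 = 32.9, rate = 0.6+3 = 3.6).
Mode = (α−1)/β = 31.9/3.6 = 8.861.
Mean = α/β = 32.9/3.6 = 9.139.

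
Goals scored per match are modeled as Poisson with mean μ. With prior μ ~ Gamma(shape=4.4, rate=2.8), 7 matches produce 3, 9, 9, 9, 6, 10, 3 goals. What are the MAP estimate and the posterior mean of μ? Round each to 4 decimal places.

MAP estimate = 5.3469, posterior mean = 5.4490

Σ counts = 49. Posterior: Gamma(shape = 4.4+49 = 53.4, rate = 2.8+7 = 9.8).
Mode = (α−1)/β = 52.4/9.8 = 5.3469.
Mean = α/β = 53.4/9.8 = 5.4490.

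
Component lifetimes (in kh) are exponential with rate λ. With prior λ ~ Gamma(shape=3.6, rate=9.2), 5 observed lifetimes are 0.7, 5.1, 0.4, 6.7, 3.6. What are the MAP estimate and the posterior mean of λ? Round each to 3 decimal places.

Σ times = 16.5. Posterior: Gamma(shape = 3.6+5 = 8.6, rate = 9.2+16.5 = 25.7).
Mode = (α−1)/β = 7.6/25.7 = 0.296.
Mean = α/β = 8.6/25.7 = 0.335.

λ_MAP = 0.296, E[λ|data] = 0.335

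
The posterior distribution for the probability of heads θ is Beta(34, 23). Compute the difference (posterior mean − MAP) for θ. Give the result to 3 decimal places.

Mode = (34−1)/(34+23−2) = 33/55 = 0.600.
Mean = 34/(34+23) = 34/57 = 0.596.
Difference = 0.596 − 0.600 = -0.004.
Left-skewed posterior ⇒ mean < mode.

-0.004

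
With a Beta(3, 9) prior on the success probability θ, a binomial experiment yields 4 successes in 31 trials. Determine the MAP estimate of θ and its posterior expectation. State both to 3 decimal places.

MAP: 0.146. Posterior mean: 0.163.

Posterior: Beta(3+4, 9+27) = Beta(7, 36).
Mode = (7−1)/(7+36−2) = 6/41 = 0.146.
Mean = 7/(7+36) = 7/43 = 0.163.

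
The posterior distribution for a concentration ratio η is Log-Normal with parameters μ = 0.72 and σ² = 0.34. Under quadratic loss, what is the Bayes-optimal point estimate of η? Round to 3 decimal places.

2.435

Mode = exp(μ − σ²) = exp(0.38) = 1.462.
Mean = exp(μ + σ²/2) = exp(0.890) = 2.435.
Quadratic loss ⇒ the optimal estimator is the posterior mean.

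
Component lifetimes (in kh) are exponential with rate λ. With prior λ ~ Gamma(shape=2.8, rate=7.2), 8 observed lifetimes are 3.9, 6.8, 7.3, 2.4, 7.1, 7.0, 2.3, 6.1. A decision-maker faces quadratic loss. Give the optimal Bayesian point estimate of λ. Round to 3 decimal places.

Σ times = 42.9. Posterior: Gamma(shape = 2.8+8 = 10.8, rate = 7.2+42.9 = 50.1).
Mode = (α−1)/β = 9.8/50.1 = 0.196.
Mean = α/β = 10.8/50.1 = 0.216.
Quadratic loss ⇒ the optimal estimator is the posterior mean.

0.216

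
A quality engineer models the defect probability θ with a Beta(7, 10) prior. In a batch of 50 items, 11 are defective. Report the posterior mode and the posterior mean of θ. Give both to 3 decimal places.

Posterior: Beta(7+11, 10+39) = Beta(18, 49).
Mode = (18−1)/(18+49−2) = 17/65 = 0.262.
Mean = 18/(18+49) = 18/67 = 0.269.

posterior mode = 0.262, posterior mean = 0.269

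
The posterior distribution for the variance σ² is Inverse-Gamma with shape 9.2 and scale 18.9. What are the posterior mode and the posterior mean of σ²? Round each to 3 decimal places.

Mode = β/(α+1) = 18.9/10.2 = 1.853.
Mean = β/(α−1) = 18.9/8.2 = 2.305.

MAP: 1.853. Posterior mean: 2.305.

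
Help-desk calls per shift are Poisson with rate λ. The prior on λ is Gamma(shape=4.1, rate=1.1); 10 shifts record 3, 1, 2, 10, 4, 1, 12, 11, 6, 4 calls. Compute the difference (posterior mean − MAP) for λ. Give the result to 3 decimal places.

Σ counts = 54. Posterior: Gamma(shape = 4.1+54 = 58.1, rate = 1.1+10 = 11.1).
Mode = (α−1)/β = 57.1/11.1 = 5.144.
Mean = α/β = 58.1/11.1 = 5.234.
Difference = 5.234 − 5.144 = 0.090.
Mean > mode: the posterior has a right tail.

0.090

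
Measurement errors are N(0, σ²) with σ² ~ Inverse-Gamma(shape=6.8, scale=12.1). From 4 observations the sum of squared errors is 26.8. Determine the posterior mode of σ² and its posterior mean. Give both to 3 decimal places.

posterior mode = 2.602, posterior mean = 3.269

Posterior: Inverse-Gamma(shape = 6.8+4/2 = 8.8, scale = 12.1+26.8/2 = 25.5).
Mode = β/(α+1) = 25.5/9.8 = 2.602.
Mean = β/(α−1) = 25.5/7.8 = 3.269.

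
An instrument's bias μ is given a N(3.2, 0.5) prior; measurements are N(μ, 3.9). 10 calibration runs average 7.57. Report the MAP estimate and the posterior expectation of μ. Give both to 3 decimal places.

MAP estimate = 5.655, posterior expectation = 5.655

Posterior for μ is Normal. Precision-weighted mean: (1/0.5·3.2 + 10/3.9·7.57) / (1/0.5 + 10/3.9) = 5.655.
A Normal posterior is symmetric, so mode = mean.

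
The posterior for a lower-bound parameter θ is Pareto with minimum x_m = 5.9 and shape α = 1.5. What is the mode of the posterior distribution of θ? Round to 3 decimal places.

5.900

The Pareto density is strictly decreasing on [x_m, ∞), so the mode is x_m = 5.900.
Mean = α·x_m/(α−1) = 1.5·5.9/0.5 = 17.700.
This is the posterior mode — the MAP estimate.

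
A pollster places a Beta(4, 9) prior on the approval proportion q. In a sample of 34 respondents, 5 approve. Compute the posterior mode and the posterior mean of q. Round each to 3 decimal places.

Posterior: Beta(4+5, 9+29) = Beta(9, 38).
Mode = (9−1)/(9+38−2) = 8/45 = 0.178.
Mean = 9/(9+38) = 9/47 = 0.191.

posterior mode = 0.178, posterior mean = 0.191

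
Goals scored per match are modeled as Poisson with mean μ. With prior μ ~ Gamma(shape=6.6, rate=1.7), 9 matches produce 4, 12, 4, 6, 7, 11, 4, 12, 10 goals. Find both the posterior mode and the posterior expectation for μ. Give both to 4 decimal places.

Σ counts = 70. Posterior: Gamma(shape = 6.6+70 = 76.6, rate = 1.7+9 = 10.7).
Mode = (α−1)/β = 75.6/10.7 = 7.0654.
Mean = α/β = 76.6/10.7 = 7.1589.
The mean is pulled above the mode by the posterior's right skew.

MAP = 7.0654; posterior mean = 7.1589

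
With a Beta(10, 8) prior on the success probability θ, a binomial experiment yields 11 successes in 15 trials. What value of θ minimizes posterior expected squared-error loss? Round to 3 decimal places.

Posterior: Beta(10+11, 8+4) = Beta(21, 12).
Mode = (21−1)/(21+12−2) = 20/31 = 0.645.
Mean = 21/(21+12) = 21/33 = 0.636.
Squared-error loss ⇒ the optimal estimator is the posterior mean.

0.636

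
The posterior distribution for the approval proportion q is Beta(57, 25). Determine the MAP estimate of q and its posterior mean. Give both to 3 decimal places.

MAP = 0.700, posterior mean = 0.695

Mode = (57−1)/(57+25−2) = 56/80 = 0.700.
Mean = 57/(57+25) = 57/82 = 0.695.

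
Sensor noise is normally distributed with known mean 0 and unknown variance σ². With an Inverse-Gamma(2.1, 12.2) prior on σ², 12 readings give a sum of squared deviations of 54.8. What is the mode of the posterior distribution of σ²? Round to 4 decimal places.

4.3516

Posterior: Inverse-Gamma(shape = 2.1+12/2 = 8.1, scale = 12.2+54.8/2 = 39.6).
Mode = β/(α+1) = 39.6/9.1 = 4.3516.
Mean = β/(α−1) = 39.6/7.1 = 5.5775.
This is the posterior mode — the MAP estimate.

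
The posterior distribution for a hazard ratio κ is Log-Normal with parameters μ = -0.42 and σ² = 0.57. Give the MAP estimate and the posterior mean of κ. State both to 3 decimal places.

κ_MAP = 0.372, E[κ|data] = 0.874

Mode = exp(μ − σ²) = exp(-0.99) = 0.372.
Mean = exp(μ + σ²/2) = exp(-0.135) = 0.874.
The posterior is right-skewed, so the mean exceeds the mode.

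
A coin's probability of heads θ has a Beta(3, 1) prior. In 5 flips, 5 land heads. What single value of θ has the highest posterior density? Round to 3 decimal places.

1.000

Posterior: Beta(3+5, 1+0) = Beta(8, 1).
Since β = 1 ≤ 1 and α > 1, the Beta density is monotone increasing on [0,1]; the mode is at 1.
Mean = 8/(8+1) = 0.889.
This is the posterior mode — the MAP estimate.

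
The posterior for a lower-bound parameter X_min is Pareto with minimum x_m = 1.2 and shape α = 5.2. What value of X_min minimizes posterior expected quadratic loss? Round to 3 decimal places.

The Pareto density is strictly decreasing on [x_m, ∞), so the mode is x_m = 1.200.
Mean = α·x_m/(α−1) = 5.2·1.2/4.2 = 1.486.
Quadratic loss ⇒ the optimal estimator is the posterior mean.

1.486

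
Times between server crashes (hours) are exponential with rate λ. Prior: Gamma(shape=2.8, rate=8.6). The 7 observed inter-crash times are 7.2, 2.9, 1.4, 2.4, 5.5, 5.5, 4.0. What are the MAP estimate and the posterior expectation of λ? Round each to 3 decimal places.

MAP = 0.235; posterior mean = 0.261

Σ times = 28.9. Posterior: Gamma(shape = 2.8+7 = 9.8, rate = 8.6+28.9 = 37.5).
Mode = (α−1)/β = 8.8/37.5 = 0.235.
Mean = α/β = 9.8/37.5 = 0.261.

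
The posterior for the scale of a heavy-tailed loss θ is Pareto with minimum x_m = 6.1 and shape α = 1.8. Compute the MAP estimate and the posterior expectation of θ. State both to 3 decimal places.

MAP = 6.100; posterior mean = 13.725

The Pareto density is strictly decreasing on [x_m, ∞), so the mode is x_m = 6.100.
Mean = α·x_m/(α−1) = 1.8·6.1/0.8 = 13.725.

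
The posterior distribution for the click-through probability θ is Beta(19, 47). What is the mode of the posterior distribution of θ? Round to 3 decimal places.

Mode = (19−1)/(19+47−2) = 18/64 = 0.281.
Mean = 19/(19+47) = 19/66 = 0.288.
This is the posterior mode — the MAP estimate.

0.281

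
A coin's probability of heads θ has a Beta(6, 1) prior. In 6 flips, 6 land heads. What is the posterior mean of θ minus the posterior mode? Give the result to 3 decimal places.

Posterior: Beta(6+6, 1+0) = Beta(12, 1).
Since β = 1 ≤ 1 and α > 1, the Beta density is monotone increasing on [0,1]; the mode is at 1.
Mean = 12/(12+1) = 0.923.
Difference = 0.923 − 1.000 = -0.077.
Left-skewed posterior ⇒ mean < mode.

-0.077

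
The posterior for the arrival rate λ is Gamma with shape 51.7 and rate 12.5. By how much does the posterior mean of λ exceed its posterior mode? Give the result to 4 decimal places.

0.0800

Mode = (α−1)/β = 50.7/12.5 = 4.0560.
Mean = α/β = 51.7/12.5 = 4.1360.
Difference = 4.1360 − 4.0560 = 0.0800.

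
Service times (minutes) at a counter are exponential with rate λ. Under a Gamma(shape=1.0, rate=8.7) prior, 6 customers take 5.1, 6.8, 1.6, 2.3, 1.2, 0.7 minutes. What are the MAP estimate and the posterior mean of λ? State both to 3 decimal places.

Σ times = 17.7. Posterior: Gamma(shape = 1.0+6 = 7.0, rate = 8.7+17.7 = 26.4).
Mode = (α−1)/β = 6.0/26.4 = 0.227.
Mean = α/β = 7.0/26.4 = 0.265.

MAP estimate = 0.227, posterior mean = 0.265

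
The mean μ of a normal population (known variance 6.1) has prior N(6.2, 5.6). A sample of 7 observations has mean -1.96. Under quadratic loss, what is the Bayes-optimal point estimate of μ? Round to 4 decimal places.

-0.8612

Posterior for μ is Normal. Precision-weighted mean: (1/5.6·6.2 + 7/6.1·-1.96) / (1/5.6 + 7/6.1) = -0.8612.
A Normal posterior is symmetric, so mode = mean.
Quadratic loss ⇒ the optimal estimator is the posterior mean.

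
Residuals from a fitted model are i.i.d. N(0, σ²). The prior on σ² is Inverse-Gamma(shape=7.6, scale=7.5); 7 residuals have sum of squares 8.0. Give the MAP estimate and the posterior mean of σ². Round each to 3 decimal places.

σ²_MAP = 0.950, E[σ²|data] = 1.139

Posterior: Inverse-Gamma(shape = 7.6+7/2 = 11.1, scale = 7.5+8.0/2 = 11.5).
Mode = β/(α+1) = 11.5/12.1 = 0.950.
Mean = β/(α−1) = 11.5/10.1 = 1.139.
The mean is pulled above the mode by the posterior's right skew.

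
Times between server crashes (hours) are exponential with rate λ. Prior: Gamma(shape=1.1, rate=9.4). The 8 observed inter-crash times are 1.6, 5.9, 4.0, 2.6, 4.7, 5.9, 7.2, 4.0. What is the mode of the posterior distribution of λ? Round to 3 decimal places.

0.179

Σ times = 35.9. Posterior: Gamma(shape = 1.1+8 = 9.1, rate = 9.4+35.9 = 45.3).
Mode = (α−1)/β = 8.1/45.3 = 0.179.
Mean = α/β = 9.1/45.3 = 0.201.
This is the posterior mode — the MAP estimate.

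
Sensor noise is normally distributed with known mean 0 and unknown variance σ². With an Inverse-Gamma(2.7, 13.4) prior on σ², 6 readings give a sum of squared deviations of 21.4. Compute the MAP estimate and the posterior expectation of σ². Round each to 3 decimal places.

MAP: 3.597. Posterior mean: 5.128.

Posterior: Inverse-Gamma(shape = 2.7+6/2 = 5.7, scale = 13.4+21.4/2 = 24.1).
Mode = β/(α+1) = 24.1/6.7 = 3.597.
Mean = β/(α−1) = 24.1/4.7 = 5.128.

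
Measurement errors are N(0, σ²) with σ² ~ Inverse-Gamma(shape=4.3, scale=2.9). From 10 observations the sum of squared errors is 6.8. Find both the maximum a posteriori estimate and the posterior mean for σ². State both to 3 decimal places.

σ²_MAP = 0.612, E[σ²|data] = 0.759

Posterior: Inverse-Gamma(shape = 4.3+10/2 = 9.3, scale = 2.9+6.8/2 = 6.3).
Mode = β/(α+1) = 6.3/10.3 = 0.612.
Mean = β/(α−1) = 6.3/8.3 = 0.759.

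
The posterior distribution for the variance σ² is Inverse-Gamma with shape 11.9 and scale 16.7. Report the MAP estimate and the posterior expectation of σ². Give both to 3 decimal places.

MAP estimate = 1.295, posterior expectation = 1.532

Mode = β/(α+1) = 16.7/12.9 = 1.295.
Mean = β/(α−1) = 16.7/10.9 = 1.532.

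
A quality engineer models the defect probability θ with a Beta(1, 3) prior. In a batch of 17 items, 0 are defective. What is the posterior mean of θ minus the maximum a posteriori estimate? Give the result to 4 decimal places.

Posterior: Beta(1+0, 3+17) = Beta(1, 20).
Since α = 1 ≤ 1 and β > 1, the Beta density is monotone decreasing on [0,1]; the mode is at 0.
Mean = 1/(1+20) = 0.0476.
Difference = 0.0476 − 0.0000 = 0.0476.
The mean is pulled above the mode by the posterior's right skew.

0.0476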